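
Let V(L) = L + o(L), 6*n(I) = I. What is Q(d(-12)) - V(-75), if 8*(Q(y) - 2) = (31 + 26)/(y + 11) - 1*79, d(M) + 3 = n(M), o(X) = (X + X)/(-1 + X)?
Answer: 20167/304 ≈ 66.339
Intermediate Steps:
n(I) = I/6
o(X) = 2*X/(-1 + X) (o(X) = (2*X)/(-1 + X) = 2*X/(-1 + X))
d(M) = -3 + M/6
V(L) = L + 2*L/(-1 + L)
Q(y) = -63/8 + 57/(8*(11 + y)) (Q(y) = 2 + ((31 + 26)/(y + 11) - 1*79)/8 = 2 + (57/(11 + y) - 79)/8 = 2 + (-79 + 57/(11 + y))/8 = 2 + (-79/8 + 57/(8*(11 + y))) = -63/8 + 57/(8*(11 + y)))
Q(d(-12)) - V(-75) = 3*(-212 - 21*(-3 + (⅙)*(-12)))/(8*(11 + (-3 + (⅙)*(-12)))) - (-75)*(1 - 75)/(-1 - 75) = 3*(-212 - 21*(-3 - 2))/(8*(11 + (-3 - 2))) - (-75)*(-74)/(-76) = 3*(-212 - 21*(-5))/(8*(11 - 5)) - (-75)*(-1)*(-74)/76 = (3/8)*(-212 + 105)/6 - 1*(-2775/38) = (3/8)*(⅙)*(-107) + 2775/38 = -107/16 + 2775/38 = 20167/304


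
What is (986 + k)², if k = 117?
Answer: 1216609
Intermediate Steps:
(986 + k)² = (986 + 117)² = 1103² = 1216609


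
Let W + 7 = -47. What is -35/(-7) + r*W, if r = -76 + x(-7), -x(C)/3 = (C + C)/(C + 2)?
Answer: 22813/5 ≈ 4562.6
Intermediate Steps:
W = -54 (W = -7 - 47 = -54)
x(C) = -6*C/(2 + C) (x(C) = -3*(C + C)/(C + 2) = -3*2*C/(2 + C) = -6*C/(2 + C))
r = -422/5 (r = -76 - 6*(-7)/(2 - 7) = -76 - 6*(-7)/(-5) = -76 - 6*(-7)*(-1/5) = -76 - 42/5 = -422/5 ≈ -84.400)
-35/(-7) + r*W = -35/(-7) - 422/5*(-54) = -35*(-1/7) + 22788/5 = 5 + 22788/5 = 22813/5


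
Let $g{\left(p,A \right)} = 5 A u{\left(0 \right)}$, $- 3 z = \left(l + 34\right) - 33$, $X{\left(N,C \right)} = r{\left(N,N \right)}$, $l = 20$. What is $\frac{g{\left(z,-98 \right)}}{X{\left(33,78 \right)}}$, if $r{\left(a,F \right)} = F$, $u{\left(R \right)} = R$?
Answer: $0$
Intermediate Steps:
$X{\left(N,C \right)} = N$
$z = -7$ ($z = - \frac{\left(20 + 34\right) - 33}{3} = - \frac{54 - 33}{3} = \left(- \frac{1}{3}\right) 21 = -7$)
$g{\left(p,A \right)} = 0$ ($g{\left(p,A \right)} = 5 A 0 = 0$)
$\frac{g{\left(z,-98 \right)}}{X{\left(33,78 \right)}} = \frac{0}{33} = 0 \cdot \frac{1}{33} = 0$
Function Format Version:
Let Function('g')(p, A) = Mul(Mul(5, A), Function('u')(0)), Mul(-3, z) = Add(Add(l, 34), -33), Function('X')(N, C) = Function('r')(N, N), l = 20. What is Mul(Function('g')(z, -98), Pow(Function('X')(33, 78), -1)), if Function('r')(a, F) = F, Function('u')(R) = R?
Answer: 0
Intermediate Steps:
Function('X')(N, C) = N
z = -7 (z = Mul(Rational(-1, 3), Add(Add(20, 34), -33)) = Mul(Rational(-1, 3), Add(54, -33)) = Mul(Rational(-1, 3), 21) = -7)
Function('g')(p, A) = 0 (Function('g')(p, A) = Mul(Mul(5, A), 0) = 0)
Mul(Function('g')(z, -98), Pow(Function('X')(33, 78), -1)) = Mul(0, Pow(33, -1)) = Mul(0, Rational(1, 33)) = 0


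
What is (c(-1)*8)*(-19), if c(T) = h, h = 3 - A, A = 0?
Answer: -456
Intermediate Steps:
h = 3 (h = 3 - 1*0 = 3 + 0 = 3)
c(T) = 3
(c(-1)*8)*(-19) = (3*8)*(-19) = 24*(-19) = -456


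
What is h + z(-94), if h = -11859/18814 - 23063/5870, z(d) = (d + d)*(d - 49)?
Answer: 742129127877/27609545 ≈ 26879.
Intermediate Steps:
z(d) = 2*d*(-49 + d) (z(d) = (2*d)*(-49 + d) = 2*d*(-49 + d))
h = -125879903/27609545 (h = -11859*1/18814 - 23063*1/5870 = -11859/18814 - 23063/5870 = -125879903/27609545 ≈ -4.5593)
h + z(-94) = -125879903/27609545 + 2*(-94)*(-49 - 94) = -125879903/27609545 + 2*(-94)*(-143) = -125879903/27609545 + 26884 = 742129127877/27609545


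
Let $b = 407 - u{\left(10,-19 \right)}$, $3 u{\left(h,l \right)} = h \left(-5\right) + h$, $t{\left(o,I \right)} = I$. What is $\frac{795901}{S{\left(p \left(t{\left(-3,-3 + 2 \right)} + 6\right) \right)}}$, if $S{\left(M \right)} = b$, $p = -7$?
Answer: $\frac{2387703}{1261} \approx 1893.5$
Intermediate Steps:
$u{\left(h,l \right)} = - \frac{4 h}{3}$ ($u{\left(h,l \right)} = \frac{h \left(-5\right) + h}{3} = \frac{- 5 h + h}{3} = \frac{\left(-4\right) h}{3} = - \frac{4 h}{3}$)
$b = \frac{1261}{3}$ ($b = 407 - \left(- \frac{4}{3}\right) 10 = 407 - - \frac{40}{3} = 407 + \frac{40}{3} = \frac{1261}{3} \approx 420.33$)
$S{\left(M \right)} = \frac{1261}{3}$
$\frac{795901}{S{\left(p \left(t{\left(-3,-3 + 2 \right)} + 6\right) \right)}} = \frac{795901}{\frac{1261}{3}} = 795901 \cdot \frac{3}{1261} = \frac{2387703}{1261}$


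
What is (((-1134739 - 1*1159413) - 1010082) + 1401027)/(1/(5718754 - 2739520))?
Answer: -5670099003438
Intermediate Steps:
(((-1134739 - 1*1159413) - 1010082) + 1401027)/(1/(5718754 - 2739520)) = (((-1134739 - 1159413) - 1010082) + 1401027)/(1/2979234) = ((-2294152 - 1010082) + 1401027)/(1/2979234) = (-3304234 + 1401027)*2979234 = -1903207*2979234 = -5670099003438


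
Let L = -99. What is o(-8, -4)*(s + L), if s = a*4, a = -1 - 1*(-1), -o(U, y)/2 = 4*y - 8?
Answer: -4752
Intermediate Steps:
o(U, y) = 16 - 8*y (o(U, y) = -2*(4*y - 8) = -2*(-8 + 4*y) = 16 - 8*y)
a = 0 (a = -1 + 1 = 0)
s = 0 (s = 0*4 = 0)
o(-8, -4)*(s + L) = (16 - 8*(-4))*(0 - 99) = (16 + 32)*(-99) = 48*(-99) = -4752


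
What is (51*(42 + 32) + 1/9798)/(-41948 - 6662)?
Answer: -36977653/476280780 ≈ -0.077638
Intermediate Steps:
(51*(42 + 32) + 1/9798)/(-41948 - 6662) = (51*74 + 1/9798)/(-48610) = (3774 + 1/9798)*(-1/48610) = (36977653/9798)*(-1/48610) = -36977653/476280780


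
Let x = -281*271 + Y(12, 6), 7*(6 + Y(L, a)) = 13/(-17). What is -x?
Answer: 9062696/119 ≈ 76157.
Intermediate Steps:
Y(L, a) = -727/119 (Y(L, a) = -6 + (13/(-17))/7 = -6 + (13*(-1/17))/7 = -6 + (⅐)*(-13/17) = -6 - 13/119 = -727/119)
x = -9062696/119 (x = -281*271 - 727/119 = -76151 - 727/119 = -9062696/119 ≈ -76157.)
-x = -1*(-9062696/119) = 9062696/119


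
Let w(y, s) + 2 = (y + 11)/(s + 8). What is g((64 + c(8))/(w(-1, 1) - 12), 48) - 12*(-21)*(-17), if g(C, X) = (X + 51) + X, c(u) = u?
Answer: -4137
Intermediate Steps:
w(y, s) = -2 + (11 + y)/(8 + s) (w(y, s) = -2 + (y + 11)/(s + 8) = -2 + (11 + y)/(8 + s))
g(C, X) = 51 + 2*X (g(C, X) = (51 + X) + X = 51 + 2*X)
g((64 + c(8))/(w(-1, 1) - 12), 48) - 12*(-21)*(-17) = (51 + 2*48) - 12*(-21)*(-17) = (51 + 96) - (-252)*(-17) = 147 - 1*4284 = 147 - 4284 = -4137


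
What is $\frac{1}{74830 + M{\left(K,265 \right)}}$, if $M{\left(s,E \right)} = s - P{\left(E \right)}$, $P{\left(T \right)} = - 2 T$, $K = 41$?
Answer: $\frac{1}{75401} \approx 1.3262 \cdot 10^{-5}$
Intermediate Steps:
$M{\left(s,E \right)} = s + 2 E$ ($M{\left(s,E \right)} = s - - 2 E = s + 2 E$)
$\frac{1}{74830 + M{\left(K,265 \right)}} = \frac{1}{74830 + \left(41 + 2 \cdot 265\right)} = \frac{1}{74830 + \left(41 + 530\right)} = \frac{1}{74830 + 571} = \frac{1}{75401}$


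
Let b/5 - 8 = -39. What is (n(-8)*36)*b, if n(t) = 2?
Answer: -11160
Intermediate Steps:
b = -155 (b = 40 + 5*(-39) = 40 - 195 = -155)
(n(-8)*36)*b = (2*36)*(-155) = 72*(-155) = -11160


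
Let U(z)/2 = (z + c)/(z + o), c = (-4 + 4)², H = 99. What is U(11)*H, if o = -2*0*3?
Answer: 198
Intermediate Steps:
o = 0 (o = 0*3 = 0)
c = 0 (c = 0² = 0)
U(z) = 2 (U(z) = 2*((z + 0)/(z + 0)) = 2*(z/z) = 2*1 = 2)
U(11)*H = 2*99 = 198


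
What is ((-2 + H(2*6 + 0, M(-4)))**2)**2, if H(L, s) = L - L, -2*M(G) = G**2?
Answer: 16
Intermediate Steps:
M(G) = -G**2/2
H(L, s) = 0
((-2 + H(2*6 + 0, M(-4)))**2)**2 = ((-2 + 0)**2)**2 = ((-2)**2)**2 = 4**2 = 16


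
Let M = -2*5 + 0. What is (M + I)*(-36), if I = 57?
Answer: -1692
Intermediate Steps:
M = -10 (M = -10 + 0 = -10)
(M + I)*(-36) = (-10 + 57)*(-36) = 47*(-36) = -1692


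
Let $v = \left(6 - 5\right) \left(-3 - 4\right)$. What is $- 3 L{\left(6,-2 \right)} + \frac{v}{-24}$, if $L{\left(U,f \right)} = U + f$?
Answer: $- \frac{281}{24} \approx -11.708$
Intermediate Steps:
$v = -7$ ($v = \left(6 - 5\right) \left(-7\right) = 1 \left(-7\right) = -7$)
$- 3 L{\left(6,-2 \right)} + \frac{v}{-24} = - 3 \left(6 - 2\right) - \frac{7}{-24} = \left(-3\right) 4 - - \frac{7}{24} = -12 + \frac{7}{24} = - \frac{281}{24}$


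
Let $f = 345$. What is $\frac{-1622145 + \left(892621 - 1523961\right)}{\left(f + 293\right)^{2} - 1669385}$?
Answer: $\frac{2253485}{1262341} \approx 1.7852$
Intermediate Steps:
$\frac{-1622145 + \left(892621 - 1523961\right)}{\left(f + 293\right)^{2} - 1669385} = \frac{-1622145 + \left(892621 - 1523961\right)}{\left(345 + 293\right)^{2} - 1669385} = \frac{-1622145 + \left(892621 - 1523961\right)}{638^{2} - 1669385} = \frac{-1622145 - 631340}{407044 - 1669385} = - \frac{2253485}{-1262341} = \left(-2253485\right) \left(- \frac{1}{1262341}\right) = \frac{2253485}{1262341}$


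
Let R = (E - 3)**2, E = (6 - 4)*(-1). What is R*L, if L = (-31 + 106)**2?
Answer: 140625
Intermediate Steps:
E = -2 (E = 2*(-1) = -2)
L = 5625 (L = 75**2 = 5625)
R = 25 (R = (-2 - 3)**2 = (-5)**2 = 25)
R*L = 25*5625 = 140625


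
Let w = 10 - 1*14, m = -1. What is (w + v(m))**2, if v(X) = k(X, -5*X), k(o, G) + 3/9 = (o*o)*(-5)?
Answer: 784/9 ≈ 87.111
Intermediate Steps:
k(o, G) = -1/3 - 5*o**2 (k(o, G) = -1/3 + (o*o)*(-5) = -1/3 + o**2*(-5) = -1/3 - 5*o**2)
v(X) = -1/3 - 5*X**2
w = -4 (w = 10 - 14 = -4)
(w + v(m))**2 = (-4 + (-1/3 - 5*(-1)**2))**2 = (-4 + (-1/3 - 5*1))**2 = (-4 + (-1/3 - 5))**2 = (-4 - 16/3)**2 = (-28/3)**2 = 784/9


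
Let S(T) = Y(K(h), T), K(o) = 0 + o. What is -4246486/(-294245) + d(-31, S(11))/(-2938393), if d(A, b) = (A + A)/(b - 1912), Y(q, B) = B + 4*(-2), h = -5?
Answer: 23820205584685992/1650535618776065 ≈ 14.432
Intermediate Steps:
K(o) = o
Y(q, B) = -8 + B (Y(q, B) = B - 8 = -8 + B)
S(T) = -8 + T
d(A, b) = 2*A/(-1912 + b) (d(A, b) = (2*A)/(-1912 + b) = 2*A/(-1912 + b))
-4246486/(-294245) + d(-31, S(11))/(-2938393) = -4246486/(-294245) + (2*(-31)/(-1912 + (-8 + 11)))/(-2938393) = -4246486*(-1/294245) + (2*(-31)/(-1912 + 3))*(-1/2938393) = 4246486/294245 + (2*(-31)/(-1909))*(-1/2938393) = 4246486/294245 + (2*(-31)*(-1/1909))*(-1/2938393) = 4246486/294245 + (62/1909)*(-1/2938393) = 4246486/294245 - 62/5609392237 = 23820205584685992/1650535618776065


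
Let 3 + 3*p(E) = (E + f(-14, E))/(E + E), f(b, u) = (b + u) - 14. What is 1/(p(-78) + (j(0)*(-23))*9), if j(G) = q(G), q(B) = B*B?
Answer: -117/71 ≈ -1.6479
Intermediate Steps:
q(B) = B²
j(G) = G²
f(b, u) = -14 + b + u
p(E) = -1 + (-28 + 2*E)/(6*E) (p(E) = -1 + ((E + (-14 - 14 + E))/(E + E))/3 = -1 + ((E + (-28 + E))/((2*E)))/3 = -1 + ((-28 + 2*E)*(1/(2*E)))/3 = -1 + ((-28 + 2*E)/(2*E))/3 = -1 + (-28 + 2*E)/(6*E))
1/(p(-78) + (j(0)*(-23))*9) = 1/((⅔)*(-7 - 1*(-78))/(-78) + (0²*(-23))*9) = 1/((⅔)*(-1/78)*(-7 + 78) + (0*(-23))*9) = 1/((⅔)*(-1/78)*71 + 0*9) = 1/(-71/117 + 0) = 1/(-71/117) = -117/71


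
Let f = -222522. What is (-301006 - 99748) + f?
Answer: -623276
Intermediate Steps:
(-301006 - 99748) + f = (-301006 - 99748) - 222522 = -400754 - 222522 = -623276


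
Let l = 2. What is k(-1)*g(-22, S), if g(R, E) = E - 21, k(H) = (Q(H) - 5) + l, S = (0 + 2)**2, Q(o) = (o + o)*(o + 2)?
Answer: 85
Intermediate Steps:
Q(o) = 2*o*(2 + o) (Q(o) = (2*o)*(2 + o) = 2*o*(2 + o))
S = 4 (S = 2**2 = 4)
k(H) = -3 + 2*H*(2 + H) (k(H) = (2*H*(2 + H) - 5) + 2 = (-5 + 2*H*(2 + H)) + 2 = -3 + 2*H*(2 + H))
g(R, E) = -21 + E
k(-1)*g(-22, S) = (-3 + 2*(-1)*(2 - 1))*(-21 + 4) = (-3 + 2*(-1)*1)*(-17) = (-3 - 2)*(-17) = -5*(-17) = 85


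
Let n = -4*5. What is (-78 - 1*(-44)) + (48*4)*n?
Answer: -3874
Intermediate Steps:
n = -20
(-78 - 1*(-44)) + (48*4)*n = (-78 - 1*(-44)) + (48*4)*(-20) = (-78 + 44) + 192*(-20) = -34 - 3840 = -3874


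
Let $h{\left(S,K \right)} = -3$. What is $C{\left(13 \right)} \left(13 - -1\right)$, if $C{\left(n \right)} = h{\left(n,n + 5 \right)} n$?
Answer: $-546$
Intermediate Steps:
$C{\left(n \right)} = - 3 n$
$C{\left(13 \right)} \left(13 - -1\right) = \left(-3\right) 13 \left(13 - -1\right) = - 39 \left(13 + 1\right) = \left(-39\right) 14 = -546$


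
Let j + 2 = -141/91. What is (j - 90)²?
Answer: 72471169/8281 ≈ 8751.5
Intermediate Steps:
j = -323/91 (j = -2 - 141/91 = -323/91 ≈ -3.5494)
(j - 90)² = (-323/91 - 90)² = (-8513/91)² = 72471169/8281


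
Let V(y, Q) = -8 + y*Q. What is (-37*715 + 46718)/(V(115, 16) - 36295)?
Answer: -20263/34463 ≈ -0.58796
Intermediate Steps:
V(y, Q) = -8 + Q*y
(-37*715 + 46718)/(V(115, 16) - 36295) = (-37*715 + 46718)/((-8 + 16*115) - 36295) = (-26455 + 46718)/((-8 + 1840) - 36295) = 20263/(1832 - 36295) = 20263/(-34463) = 20263*(-1/34463) = -20263/34463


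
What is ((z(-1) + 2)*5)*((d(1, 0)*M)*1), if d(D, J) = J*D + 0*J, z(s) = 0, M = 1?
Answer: 0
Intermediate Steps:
d(D, J) = D*J (d(D, J) = D*J + 0 = D*J)
((z(-1) + 2)*5)*((d(1, 0)*M)*1) = ((0 + 2)*5)*(((1*0)*1)*1) = (2*5)*((0*1)*1) = 10*(0*1) = 10*0 = 0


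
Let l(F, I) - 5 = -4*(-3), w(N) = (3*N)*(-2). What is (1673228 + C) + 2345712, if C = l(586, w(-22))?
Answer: 4018957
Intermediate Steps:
w(N) = -6*N
l(F, I) = 17 (l(F, I) = 5 - 4*(-3) = 5 + 12 = 17)
C = 17
(1673228 + C) + 2345712 = (1673228 + 17) + 2345712 = 1673245 + 2345712 = 4018957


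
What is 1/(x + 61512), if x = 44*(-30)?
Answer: 1/60192 ≈ 1.6614e-5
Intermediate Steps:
x = -1320
1/(x + 61512) = 1/(-1320 + 61512) = 1/60192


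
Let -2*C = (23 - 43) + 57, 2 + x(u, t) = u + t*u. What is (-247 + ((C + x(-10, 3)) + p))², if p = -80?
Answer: 600625/4 ≈ 1.5016e+5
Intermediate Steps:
x(u, t) = -2 + u + t*u (x(u, t) = -2 + (u + t*u) = -2 + u + t*u)
C = -37/2 (C = -((23 - 43) + 57)/2 = -(-20 + 57)/2 = -½*37 = -37/2 ≈ -18.500)
(-247 + ((C + x(-10, 3)) + p))² = (-247 + ((-37/2 + (-2 - 10 + 3*(-10))) - 80))² = (-247 + ((-37/2 + (-2 - 10 - 30)) - 80))² = (-247 + ((-37/2 - 42) - 80))² = (-247 + (-121/2 - 80))² = (-247 - 281/2)² = (-775/2)² = 600625/4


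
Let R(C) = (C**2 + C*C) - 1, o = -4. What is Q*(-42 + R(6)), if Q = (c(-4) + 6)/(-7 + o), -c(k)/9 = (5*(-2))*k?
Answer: 10266/11 ≈ 933.27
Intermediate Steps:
R(C) = -1 + 2*C**2 (R(C) = (C**2 + C**2) - 1 = 2*C**2 - 1 = -1 + 2*C**2)
c(k) = 90*k (c(k) = -9*5*(-2)*k = -(-90)*k = 90*k)
Q = 354/11 (Q = (90*(-4) + 6)/(-7 - 4) = (-360 + 6)/(-11) = -354*(-1/11) = 354/11 ≈ 32.182)
Q*(-42 + R(6)) = 354*(-42 + (-1 + 2*6**2))/11 = 354*(-42 + (-1 + 2*36))/11 = 354*(-42 + (-1 + 72))/11 = 354*(-42 + 71)/11 = (354/11)*29 = 10266/11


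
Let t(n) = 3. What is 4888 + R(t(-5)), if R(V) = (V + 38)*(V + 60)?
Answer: 7471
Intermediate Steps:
R(V) = (38 + V)*(60 + V)
4888 + R(t(-5)) = 4888 + (2280 + 3**2 + 98*3) = 4888 + (2280 + 9 + 294) = 4888 + 2583 = 7471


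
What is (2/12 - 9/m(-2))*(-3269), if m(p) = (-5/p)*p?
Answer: -192871/30 ≈ -6429.0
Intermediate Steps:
m(p) = -5
(2/12 - 9/m(-2))*(-3269) = (2/12 - 9/(-5))*(-3269) = (2*(1/12) - 9*(-⅕))*(-3269) = (⅙ + 9/5)*(-3269) = (59/30)*(-3269) = -192871/30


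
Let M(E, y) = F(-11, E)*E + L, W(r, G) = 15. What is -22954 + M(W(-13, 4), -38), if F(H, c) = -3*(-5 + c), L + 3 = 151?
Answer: -23256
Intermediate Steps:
L = 148 (L = -3 + 151 = 148)
F(H, c) = 15 - 3*c
M(E, y) = 148 + E*(15 - 3*E) (M(E, y) = (15 - 3*E)*E + 148 = E*(15 - 3*E) + 148 = 148 + E*(15 - 3*E))
-22954 + M(W(-13, 4), -38) = -22954 + (148 - 3*15*(-5 + 15)) = -22954 + (148 - 3*15*10) = -22954 + (148 - 450) = -22954 - 302 = -23256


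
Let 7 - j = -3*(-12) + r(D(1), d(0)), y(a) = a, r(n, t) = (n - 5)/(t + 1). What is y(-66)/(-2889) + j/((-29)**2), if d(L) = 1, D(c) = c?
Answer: -7499/809883 ≈ -0.0092594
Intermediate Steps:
r(n, t) = (-5 + n)/(1 + t)
j = -27 (j = 7 - (-3*(-12) + (-5 + 1)/(1 + 1)) = 7 - (36 - 4/2) = 7 - (36 + (1/2)*(-4)) = 7 - (36 - 2) = 7 - 1*34 = 7 - 34 = -27)
y(-66)/(-2889) + j/((-29)**2) = -66/(-2889) - 27/((-29)**2) = -66*(-1/2889) - 27/841 = 22/963 - 27*1/841 = 22/963 - 27/841 = -7499/809883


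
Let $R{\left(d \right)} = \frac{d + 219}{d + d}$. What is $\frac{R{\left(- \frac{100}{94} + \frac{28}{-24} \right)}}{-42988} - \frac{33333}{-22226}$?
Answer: $\frac{901985380093}{600978860152} \approx 1.5009$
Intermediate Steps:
$R{\left(d \right)} = \frac{219 + d}{2 d}$
$\frac{R{\left(- \frac{100}{94} + \frac{28}{-24} \right)}}{-42988} - \frac{33333}{-22226} = \frac{\frac{1}{2} \frac{1}{- \frac{100}{94} + \frac{28}{-24}} \left(219 + \left(- \frac{100}{94} + \frac{28}{-24}\right)\right)}{-42988} - \frac{33333}{-22226} = \frac{219 + \left(\left(-100\right) \frac{1}{94} + 28 \left(- \frac{1}{24}\right)\right)}{2 \left(\left(-100\right) \frac{1}{94} + 28 \left(- \frac{1}{24}\right)\right)} \left(- \frac{1}{42988}\right) - - \frac{33333}{22226} = \frac{219 - \frac{629}{282}}{2 \left(- \frac{50}{47} - \frac{7}{6}\right)} \left(- \frac{1}{42988}\right) + \frac{33333}{22226} = \frac{219 - \frac{629}{282}}{2 \left(- \frac{629}{282}\right)} \left(- \frac{1}{42988}\right) + \frac{33333}{22226} = \frac{1}{2} \left(- \frac{282}{629}\right) \frac{61129}{282} \left(- \frac{1}{42988}\right) + \frac{33333}{22226} = \left(- \frac{61129}{1258}\right) \left(- \frac{1}{42988}\right) + \frac{33333}{22226} = \frac{61129}{54078904} + \frac{33333}{22226} = \frac{901985380093}{600978860152}$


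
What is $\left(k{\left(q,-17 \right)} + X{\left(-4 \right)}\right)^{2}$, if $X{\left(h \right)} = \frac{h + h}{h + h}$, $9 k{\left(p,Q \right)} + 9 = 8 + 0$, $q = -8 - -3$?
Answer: $\frac{64}{81} \approx 0.79012$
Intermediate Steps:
$q = -5$ ($q = -8 + 3 = -5$)
$k{\left(p,Q \right)} = - \frac{1}{9}$ ($k{\left(p,Q \right)} = -1 + \frac{8 + 0}{9} = -1 + \frac{1}{9} \cdot 8 = -1 + \frac{8}{9} = - \frac{1}{9}$)
$X{\left(h \right)} = 1$ ($X{\left(h \right)} = \frac{2 h}{2 h} = 2 h \frac{1}{2 h} = 1$)
$\left(k{\left(q,-17 \right)} + X{\left(-4 \right)}\right)^{2} = \left(- \frac{1}{9} + 1\right)^{2} = \left(\frac{8}{9}\right)^{2} = \frac{64}{81}$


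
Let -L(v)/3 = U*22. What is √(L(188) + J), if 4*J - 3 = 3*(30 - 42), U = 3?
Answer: 5*I*√33/2 ≈ 14.361*I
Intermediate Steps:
L(v) = -198 (L(v) = -9*22 = -3*66 = -198)
J = -33/4 (J = ¾ + (3*(30 - 42))/4 = ¾ + (3*(-12))/4 = ¾ + (¼)*(-36) = ¾ - 9 = -33/4 ≈ -8.2500)
√(L(188) + J) = √(-198 - 33/4) = √(-825/4) = 5*I*√33/2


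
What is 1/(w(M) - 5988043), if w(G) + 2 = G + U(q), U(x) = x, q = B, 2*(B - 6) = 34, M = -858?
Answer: -1/5988880 ≈ -1.6698e-7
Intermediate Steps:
B = 23 (B = 6 + (½)*34 = 6 + 17 = 23)
q = 23
w(G) = 21 + G (w(G) = -2 + (G + 23) = -2 + (23 + G) = 21 + G)
1/(w(M) - 5988043) = 1/((21 - 858) - 5988043) = 1/(-837 - 5988043) = 1/(-5988880) = -1/5988880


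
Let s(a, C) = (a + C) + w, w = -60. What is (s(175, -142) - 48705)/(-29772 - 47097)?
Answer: 16244/25623 ≈ 0.63396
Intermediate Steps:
s(a, C) = -60 + C + a (s(a, C) = (a + C) - 60 = (C + a) - 60 = -60 + C + a)
(s(175, -142) - 48705)/(-29772 - 47097) = ((-60 - 142 + 175) - 48705)/(-29772 - 47097) = (-27 - 48705)/(-76869) = -48732*(-1/76869) = 16244/25623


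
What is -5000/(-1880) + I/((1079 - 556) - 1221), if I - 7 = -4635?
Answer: 152383/16403 ≈ 9.2899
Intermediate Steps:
I = -4628 (I = 7 - 4635 = -4628)
-5000/(-1880) + I/((1079 - 556) - 1221) = -5000/(-1880) - 4628/((1079 - 556) - 1221) = -5000*(-1/1880) - 4628/(523 - 1221) = 125/47 - 4628/(-698) = 125/47 - 4628*(-1/698) = 125/47 + 2314/349 = 152383/16403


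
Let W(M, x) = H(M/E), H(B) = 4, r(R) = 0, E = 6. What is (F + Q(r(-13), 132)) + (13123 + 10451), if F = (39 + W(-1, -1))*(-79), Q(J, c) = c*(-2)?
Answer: 19913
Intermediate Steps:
W(M, x) = 4
Q(J, c) = -2*c
F = -3397 (F = (39 + 4)*(-79) = 43*(-79) = -3397)
(F + Q(r(-13), 132)) + (13123 + 10451) = (-3397 - 2*132) + (13123 + 10451) = (-3397 - 264) + 23574 = -3661 + 23574 = 19913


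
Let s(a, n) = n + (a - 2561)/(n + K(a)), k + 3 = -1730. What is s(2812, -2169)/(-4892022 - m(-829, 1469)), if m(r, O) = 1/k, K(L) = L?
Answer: 2416522928/5451273062375 ≈ 0.00044330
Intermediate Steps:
k = -1733 (k = -3 - 1730 = -1733)
m(r, O) = -1/1733 (m(r, O) = 1/(-1733) = -1/1733)
s(a, n) = n + (-2561 + a)/(a + n) (s(a, n) = n + (a - 2561)/(n + a) = n + (-2561 + a)/(a + n))
s(2812, -2169)/(-4892022 - m(-829, 1469)) = ((-2561 + 2812 + (-2169)² + 2812*(-2169))/(2812 - 2169))/(-4892022 - 1*(-1/1733)) = ((-2561 + 2812 + 4704561 - 6099228)/643)/(-4892022 + 1/1733) = ((1/643)*(-1394416))/(-8477874125/1733) = -1394416/643*(-1733/8477874125) = 2416522928/5451273062375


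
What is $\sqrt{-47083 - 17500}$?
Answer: $i \sqrt{64583} \approx 254.13 i$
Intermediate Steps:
$\sqrt{-47083 - 17500} = \sqrt{-64583} = i \sqrt{64583}$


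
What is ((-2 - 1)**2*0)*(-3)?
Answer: 0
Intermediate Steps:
((-2 - 1)**2*0)*(-3) = ((-3)**2*0)*(-3) = (9*0)*(-3) = 0*(-3) = 0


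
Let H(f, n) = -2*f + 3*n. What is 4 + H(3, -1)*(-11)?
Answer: 103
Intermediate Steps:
4 + H(3, -1)*(-11) = 4 + (-2*3 + 3*(-1))*(-11) = 4 + (-6 - 3)*(-11) = 4 - 9*(-11) = 4 + 99 = 103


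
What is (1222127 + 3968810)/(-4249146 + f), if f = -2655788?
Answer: -5190937/6904934 ≈ -0.75177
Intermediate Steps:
(1222127 + 3968810)/(-4249146 + f) = (1222127 + 3968810)/(-4249146 - 2655788) = 5190937/(-6904934) = 5190937*(-1/6904934) = -5190937/6904934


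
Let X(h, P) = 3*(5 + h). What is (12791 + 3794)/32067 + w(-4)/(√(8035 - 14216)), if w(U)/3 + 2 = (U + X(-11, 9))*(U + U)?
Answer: 16585/32067 - 522*I*√6181/6181 ≈ 0.5172 - 6.6396*I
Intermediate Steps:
X(h, P) = 15 + 3*h
w(U) = -6 + 6*U*(-18 + U) (w(U) = -6 + 3*((U + (15 + 3*(-11)))*(U + U)) = -6 + 3*((U + (15 - 33))*(2*U)) = -6 + 3*((U - 18)*(2*U)) = -6 + 3*((-18 + U)*(2*U)) = -6 + 3*(2*U*(-18 + U)) = -6 + 6*U*(-18 + U))
(12791 + 3794)/32067 + w(-4)/(√(8035 - 14216)) = (12791 + 3794)/32067 + (-6 - 108*(-4) + 6*(-4)²)/(√(8035 - 14216)) = 16585*(1/32067) + (-6 + 432 + 6*16)/(√(-6181)) = 16585/32067 + (-6 + 432 + 96)/((I*√6181)) = 16585/32067 + 522*(-I*√6181/6181) = 16585/32067 - 522*I*√6181/6181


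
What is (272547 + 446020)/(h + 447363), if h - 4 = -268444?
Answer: 718567/178923 ≈ 4.0161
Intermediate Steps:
h = -268440 (h = 4 - 268444 = -268440)
(272547 + 446020)/(h + 447363) = (272547 + 446020)/(-268440 + 447363) = 718567/178923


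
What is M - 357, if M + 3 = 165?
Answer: -195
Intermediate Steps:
M = 162 (M = -3 + 165 = 162)
M - 357 = 162 - 357 = -195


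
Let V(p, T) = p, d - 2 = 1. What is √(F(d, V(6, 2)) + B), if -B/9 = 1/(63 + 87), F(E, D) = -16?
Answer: I*√1606/10 ≈ 4.0075*I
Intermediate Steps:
d = 3 (d = 2 + 1 = 3)
B = -3/50 (B = -9/(63 + 87) = -9/150 = -9*1/150 = -3/50 ≈ -0.060000)
√(F(d, V(6, 2)) + B) = √(-16 - 3/50) = √(-803/50) = I*√1606/10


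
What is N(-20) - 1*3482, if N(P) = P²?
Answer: -3082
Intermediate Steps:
N(-20) - 1*3482 = (-20)² - 1*3482 = 400 - 3482 = -3082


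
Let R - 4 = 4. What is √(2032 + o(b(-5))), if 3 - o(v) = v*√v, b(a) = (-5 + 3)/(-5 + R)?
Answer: √(18315 + 2*I*√6)/3 ≈ 45.111 + 0.0060332*I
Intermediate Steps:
R = 8 (R = 4 + 4 = 8)
b(a) = -⅔ (b(a) = (-5 + 3)/(-5 + 8) = -2/3 = -2*⅓ = -⅔)
o(v) = 3 - v^(3/2) (o(v) = 3 - v*√v = 3 - v^(3/2))
√(2032 + o(b(-5))) = √(2032 + (3 - (-⅔)^(3/2))) = √(2032 + (3 - (-2)*I*√6/9)) = √(2032 + (3 + 2*I*√6/9)) = √(2035 + 2*I*√6/9)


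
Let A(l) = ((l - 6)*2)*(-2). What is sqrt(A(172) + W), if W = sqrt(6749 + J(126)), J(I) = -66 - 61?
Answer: sqrt(-664 + sqrt(6622)) ≈ 24.138*I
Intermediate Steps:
J(I) = -127
A(l) = 24 - 4*l (A(l) = ((-6 + l)*2)*(-2) = (-12 + 2*l)*(-2) = 24 - 4*l)
W = sqrt(6622) (W = sqrt(6749 - 127) = sqrt(6622) ≈ 81.376)
sqrt(A(172) + W) = sqrt((24 - 4*172) + sqrt(6622)) = sqrt((24 - 688) + sqrt(6622)) = sqrt(-664 + sqrt(6622))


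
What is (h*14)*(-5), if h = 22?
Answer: -1540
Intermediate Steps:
(h*14)*(-5) = (22*14)*(-5) = 308*(-5) = -1540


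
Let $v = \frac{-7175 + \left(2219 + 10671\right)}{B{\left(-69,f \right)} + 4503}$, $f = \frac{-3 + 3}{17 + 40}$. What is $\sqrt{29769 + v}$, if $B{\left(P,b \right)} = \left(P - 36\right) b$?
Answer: $\frac{\sqrt{67072446174}}{1501} \approx 172.54$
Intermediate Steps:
$f = 0$ ($f = \frac{0}{57} = 0 \cdot \frac{1}{57} = 0$)
$B{\left(P,b \right)} = b \left(-36 + P\right)$ ($B{\left(P,b \right)} = \left(-36 + P\right) b = b \left(-36 + P\right)$)
$v = \frac{1905}{1501}$ ($v = \frac{-7175 + \left(2219 + 10671\right)}{0 \left(-36 - 69\right) + 4503} = \frac{-7175 + 12890}{0 \left(-105\right) + 4503} = \frac{5715}{0 + 4503} = \frac{5715}{4503} = 5715 \cdot \frac{1}{4503} = \frac{1905}{1501} \approx 1.2692$)
$\sqrt{29769 + v} = \sqrt{29769 + \frac{1905}{1501}} = \sqrt{\frac{44685174}{1501}} = \frac{\sqrt{67072446174}}{1501}$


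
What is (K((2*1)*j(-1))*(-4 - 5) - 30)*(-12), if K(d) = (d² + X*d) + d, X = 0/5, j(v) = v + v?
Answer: 1656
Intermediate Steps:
j(v) = 2*v
X = 0 (X = 0*(⅕) = 0)
K(d) = d + d² (K(d) = (d² + 0*d) + d = (d² + 0) + d = d² + d = d + d²)
(K((2*1)*j(-1))*(-4 - 5) - 30)*(-12) = ((((2*1)*(2*(-1)))*(1 + (2*1)*(2*(-1))))*(-4 - 5) - 30)*(-12) = (((2*(-2))*(1 + 2*(-2)))*(-9) - 30)*(-12) = (-4*(1 - 4)*(-9) - 30)*(-12) = (-4*(-3)*(-9) - 30)*(-12) = (12*(-9) - 30)*(-12) = (-108 - 30)*(-12) = -138*(-12) = 1656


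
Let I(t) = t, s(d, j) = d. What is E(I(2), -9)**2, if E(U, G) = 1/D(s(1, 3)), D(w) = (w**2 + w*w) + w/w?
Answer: 1/9 ≈ 0.11111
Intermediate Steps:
D(w) = 1 + 2*w**2 (D(w) = (w**2 + w**2) + 1 = 2*w**2 + 1 = 1 + 2*w**2)
E(U, G) = 1/3 (E(U, G) = 1/(1 + 2*1**2) = 1/(1 + 2*1) = 1/(1 + 2) = 1/3)
E(I(2), -9)**2 = (1/3)**2 = 1/9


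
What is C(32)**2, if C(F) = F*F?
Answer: 1048576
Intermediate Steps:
C(F) = F**2
C(32)**2 = (32**2)**2 = 1024**2 = 1048576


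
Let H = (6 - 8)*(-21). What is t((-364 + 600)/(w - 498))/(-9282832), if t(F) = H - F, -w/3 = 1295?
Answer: -92161/20343326328 ≈ -4.5303e-6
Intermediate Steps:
w = -3885 (w = -3*1295 = -3885)
H = 42 (H = -2*(-21) = 42)
t(F) = 42 - F
t((-364 + 600)/(w - 498))/(-9282832) = (42 - (-364 + 600)/(-3885 - 498))/(-9282832) = (42 - 236/(-4383))*(-1/9282832) = (42 - 236*(-1)/4383)*(-1/9282832) = (42 - 1*(-236/4383))*(-1/9282832) = (42 + 236/4383)*(-1/9282832) = (184322/4383)*(-1/9282832) = -92161/20343326328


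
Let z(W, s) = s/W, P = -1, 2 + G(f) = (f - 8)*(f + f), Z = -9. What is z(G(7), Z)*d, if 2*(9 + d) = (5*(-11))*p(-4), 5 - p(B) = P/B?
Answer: -10053/128 ≈ -78.539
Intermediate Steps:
G(f) = -2 + 2*f*(-8 + f) (G(f) = -2 + (f - 8)*(f + f) = -2 + (-8 + f)*(2*f) = -2 + 2*f*(-8 + f))
p(B) = 5 + 1/B (p(B) = 5 - (-1)/B = 5 + 1/B)
d = -1117/8 (d = -9 + ((5*(-11))*(5 + 1/(-4)))/2 = -9 + (-55*(5 - ¼))/2 = -9 + (-55*19/4)/2 = -9 + (½)*(-1045/4) = -9 - 1045/8 = -1117/8 ≈ -139.63)
z(G(7), Z)*d = -9/(-2 - 16*7 + 2*7²)*(-1117/8) = -9/(-2 - 112 + 2*49)*(-1117/8) = -9/(-2 - 112 + 98)*(-1117/8) = -9/(-16)*(-1117/8) = -9*(-1/16)*(-1117/8) = (9/16)*(-1117/8) = -10053/128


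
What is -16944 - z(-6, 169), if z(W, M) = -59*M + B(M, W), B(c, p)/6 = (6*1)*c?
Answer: -13057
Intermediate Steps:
B(c, p) = 36*c (B(c, p) = 6*((6*1)*c) = 6*(6*c) = 36*c)
z(W, M) = -23*M (z(W, M) = -59*M + 36*M = -23*M)
-16944 - z(-6, 169) = -16944 - (-23)*169 = -16944 - 1*(-3887) = -16944 + 3887 = -13057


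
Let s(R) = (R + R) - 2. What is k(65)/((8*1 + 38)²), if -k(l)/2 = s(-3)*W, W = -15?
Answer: -60/529 ≈ -0.11342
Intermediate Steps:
s(R) = -2 + 2*R (s(R) = 2*R - 2 = -2 + 2*R)
k(l) = -240 (k(l) = -2*(-2 + 2*(-3))*(-15) = -2*(-2 - 6)*(-15) = -(-16)*(-15) = -2*120 = -240)
k(65)/((8*1 + 38)²) = -240/(8*1 + 38)² = -240/(8 + 38)² = -240/(46²) = -240/2116 = -240*1/2116 = -60/529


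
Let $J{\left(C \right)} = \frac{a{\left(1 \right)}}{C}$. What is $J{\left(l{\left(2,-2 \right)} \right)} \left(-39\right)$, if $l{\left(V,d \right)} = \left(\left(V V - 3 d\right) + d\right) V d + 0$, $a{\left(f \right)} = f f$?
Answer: $\frac{39}{32} \approx 1.2188$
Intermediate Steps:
$a{\left(f \right)} = f^{2}$
$l{\left(V,d \right)} = V d \left(V^{2} - 2 d\right)$ ($l{\left(V,d \right)} = \left(\left(V^{2} - 3 d\right) + d\right) V d + 0 = \left(V^{2} - 2 d\right) V d + 0 = V \left(V^{2} - 2 d\right) d + 0 = V d \left(V^{2} - 2 d\right) + 0 = V d \left(V^{2} - 2 d\right)$)
$J{\left(C \right)} = \frac{1}{C}$ ($J{\left(C \right)} = \frac{1^{2}}{C} = 1 \frac{1}{C} = \frac{1}{C}$)
$J{\left(l{\left(2,-2 \right)} \right)} \left(-39\right) = \frac{1}{2 \left(-2\right) \left(2^{2} - -4\right)} \left(-39\right) = \frac{1}{2 \left(-2\right) \left(4 + 4\right)} \left(-39\right) = \frac{1}{2 \left(-2\right) 8} \left(-39\right) = \frac{1}{-32} \left(-39\right) = \left(- \frac{1}{32}\right) \left(-39\right) = \frac{39}{32}$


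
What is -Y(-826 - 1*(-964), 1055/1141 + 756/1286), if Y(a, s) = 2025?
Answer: -2025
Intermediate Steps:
-Y(-826 - 1*(-964), 1055/1141 + 756/1286) = -1*2025 = -2025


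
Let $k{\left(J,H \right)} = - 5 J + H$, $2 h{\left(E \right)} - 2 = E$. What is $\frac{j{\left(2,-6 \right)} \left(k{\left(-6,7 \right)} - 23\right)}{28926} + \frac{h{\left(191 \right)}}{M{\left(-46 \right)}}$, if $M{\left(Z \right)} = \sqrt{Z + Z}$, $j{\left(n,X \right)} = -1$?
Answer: $- \frac{7}{14463} - \frac{193 i \sqrt{23}}{92} \approx -0.00048399 - 10.061 i$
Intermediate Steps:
$M{\left(Z \right)} = \sqrt{2} \sqrt{Z}$ ($M{\left(Z \right)} = \sqrt{2 Z} = \sqrt{2} \sqrt{Z}$)
$h{\left(E \right)} = 1 + \frac{E}{2}$
$k{\left(J,H \right)} = H - 5 J$
$\frac{j{\left(2,-6 \right)} \left(k{\left(-6,7 \right)} - 23\right)}{28926} + \frac{h{\left(191 \right)}}{M{\left(-46 \right)}} = \frac{\left(-1\right) \left(\left(7 - -30\right) - 23\right)}{28926} + \frac{1 + \frac{1}{2} \cdot 191}{\sqrt{2} \sqrt{-46}} = - (\left(7 + 30\right) - 23) \frac{1}{28926} + \frac{1 + \frac{191}{2}}{\sqrt{2} i \sqrt{46}} = - (37 - 23) \frac{1}{28926} + \frac{193}{2 \cdot 2 i \sqrt{23}} = \left(-1\right) 14 \cdot \frac{1}{28926} + \frac{193 \left(- \frac{i \sqrt{23}}{46}\right)}{2} = \left(-14\right) \frac{1}{28926} - \frac{193 i \sqrt{23}}{92} = - \frac{7}{14463} - \frac{193 i \sqrt{23}}{92}$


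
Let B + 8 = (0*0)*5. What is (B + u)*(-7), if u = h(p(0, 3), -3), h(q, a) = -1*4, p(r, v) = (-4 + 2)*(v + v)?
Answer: 84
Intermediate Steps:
p(r, v) = -4*v
h(q, a) = -4
B = -8 (B = -8 + (0*0)*5 = -8 + 0*5 = -8 + 0 = -8)
u = -4
(B + u)*(-7) = (-8 - 4)*(-7) = -12*(-7) = 84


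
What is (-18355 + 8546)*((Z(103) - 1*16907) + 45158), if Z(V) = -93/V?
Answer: -28541835840/103 ≈ -2.7711e+8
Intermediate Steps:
(-18355 + 8546)*((Z(103) - 1*16907) + 45158) = (-18355 + 8546)*((-93/103 - 1*16907) + 45158) = -9809*((-93*1/103 - 16907) + 45158) = -9809*((-93/103 - 16907) + 45158) = -9809*(-1741514/103 + 45158) = -9809*2909760/103 = -28541835840/103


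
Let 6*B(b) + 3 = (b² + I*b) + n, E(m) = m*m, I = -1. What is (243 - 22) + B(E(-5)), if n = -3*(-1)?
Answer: 321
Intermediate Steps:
n = 3
E(m) = m²
B(b) = -b/6 + b²/6 (B(b) = -½ + ((b² - b) + 3)/6 = -½ + (3 + b² - b)/6 = -½ + (½ - b/6 + b²/6) = -b/6 + b²/6)
(243 - 22) + B(E(-5)) = (243 - 22) + (⅙)*(-5)²*(-1 + (-5)²) = 221 + (⅙)*25*(-1 + 25) = 221 + (⅙)*25*24 = 221 + 100 = 321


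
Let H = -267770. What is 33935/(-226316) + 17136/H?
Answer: -6482462963/30300317660 ≈ -0.21394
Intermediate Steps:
33935/(-226316) + 17136/H = 33935/(-226316) + 17136/(-267770) = 33935*(-1/226316) + 17136*(-1/267770) = -33935/226316 - 8568/133885 = -6482462963/30300317660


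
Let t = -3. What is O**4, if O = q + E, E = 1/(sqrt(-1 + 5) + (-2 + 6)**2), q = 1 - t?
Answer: 28398241/104976 ≈ 270.52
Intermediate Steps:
q = 4 (q = 1 - 1*(-3) = 1 + 3 = 4)
E = 1/18 (E = 1/(sqrt(4) + 4**2) = 1/(2 + 16) = 1/18 ≈ 0.055556)
O = 73/18 (O = 4 + 1/18 = 73/18 ≈ 4.0556)
O**4 = (73/18)**4 = 28398241/104976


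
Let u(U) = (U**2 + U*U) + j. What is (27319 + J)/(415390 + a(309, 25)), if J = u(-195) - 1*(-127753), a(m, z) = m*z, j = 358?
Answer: 46296/84623 ≈ 0.54708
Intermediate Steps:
u(U) = 358 + 2*U**2 (u(U) = (U**2 + U*U) + 358 = (U**2 + U**2) + 358 = 2*U**2 + 358 = 358 + 2*U**2)
J = 204161 (J = (358 + 2*(-195)**2) - 1*(-127753) = (358 + 2*38025) + 127753 = (358 + 76050) + 127753 = 76408 + 127753 = 204161)
(27319 + J)/(415390 + a(309, 25)) = (27319 + 204161)/(415390 + 309*25) = 231480/(415390 + 7725) = 231480/423115 = 231480*(1/423115) = 46296/84623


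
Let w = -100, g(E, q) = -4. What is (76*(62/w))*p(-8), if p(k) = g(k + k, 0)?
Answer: 4712/25 ≈ 188.48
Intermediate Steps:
p(k) = -4
(76*(62/w))*p(-8) = (76*(62/(-100)))*(-4) = (76*(62*(-1/100)))*(-4) = (76*(-31/50))*(-4) = -1178/25*(-4) = 4712/25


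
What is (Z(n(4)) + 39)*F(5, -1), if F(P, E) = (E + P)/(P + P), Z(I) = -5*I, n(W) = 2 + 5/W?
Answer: 91/10 ≈ 9.1000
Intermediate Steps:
F(P, E) = (E + P)/(2*P) (F(P, E) = (E + P)/((2*P)) = (E + P)*(1/(2*P)) = (E + P)/(2*P))
(Z(n(4)) + 39)*F(5, -1) = (-5*(2 + 5/4) + 39)*((½)*(-1 + 5)/5) = (-5*(2 + 5*(¼)) + 39)*((½)*(⅕)*4) = (-5*(2 + 5/4) + 39)*(⅖) = (-5*13/4 + 39)*(⅖) = (-65/4 + 39)*(⅖) = (91/4)*(⅖) = 91/10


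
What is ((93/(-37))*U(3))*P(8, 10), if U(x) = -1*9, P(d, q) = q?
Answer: 8370/37 ≈ 226.22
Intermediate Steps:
U(x) = -9
((93/(-37))*U(3))*P(8, 10) = ((93/(-37))*(-9))*10 = ((93*(-1/37))*(-9))*10 = -93/37*(-9)*10 = (837/37)*10 = 8370/37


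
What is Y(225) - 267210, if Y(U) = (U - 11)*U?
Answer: -219060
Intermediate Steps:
Y(U) = U*(-11 + U) (Y(U) = (-11 + U)*U = U*(-11 + U))
Y(225) - 267210 = 225*(-11 + 225) - 267210 = 225*214 - 267210 = 48150 - 267210 = -219060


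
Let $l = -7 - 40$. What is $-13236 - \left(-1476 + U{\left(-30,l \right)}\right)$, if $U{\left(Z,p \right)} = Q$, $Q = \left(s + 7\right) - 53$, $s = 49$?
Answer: $-11763$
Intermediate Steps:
$l = -47$ ($l = -7 - 40 = -47$)
$Q = 3$ ($Q = \left(49 + 7\right) - 53 = 56 - 53 = 3$)
$U{\left(Z,p \right)} = 3$
$-13236 - \left(-1476 + U{\left(-30,l \right)}\right) = -13236 + \left(1476 - 3\right) = -13236 + 1473 = -11763$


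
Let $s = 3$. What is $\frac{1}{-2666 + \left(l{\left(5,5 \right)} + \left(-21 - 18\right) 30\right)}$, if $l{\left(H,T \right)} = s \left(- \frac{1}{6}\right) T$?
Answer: $- \frac{2}{7677} \approx -0.00026052$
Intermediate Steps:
$l{\left(H,T \right)} = - \frac{T}{2}$ ($l{\left(H,T \right)} = 3 \left(- \frac{1}{6}\right) T = - \frac{T}{2}$)
$\frac{1}{-2666 + \left(l{\left(5,5 \right)} + \left(-21 - 18\right) 30\right)} = \frac{1}{-2666 + \left(\left(- \frac{1}{2}\right) 5 + \left(-21 - 18\right) 30\right)} = \frac{1}{-2666 + \left(- \frac{5}{2} + \left(-21 - 18\right) 30\right)} = \frac{1}{-2666 - \frac{2345}{2}} = \frac{1}{- \frac{7677}{2}} = - \frac{2}{7677}$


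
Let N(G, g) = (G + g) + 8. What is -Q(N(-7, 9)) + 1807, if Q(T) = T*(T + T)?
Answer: 1607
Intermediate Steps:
N(G, g) = 8 + G + g
Q(T) = 2*T² (Q(T) = T*(2*T) = 2*T²)
-Q(N(-7, 9)) + 1807 = -2*(8 - 7 + 9)² + 1807 = -2*10² + 1807 = -2*100 + 1807 = -1*200 + 1807 = -200 + 1807 = 1607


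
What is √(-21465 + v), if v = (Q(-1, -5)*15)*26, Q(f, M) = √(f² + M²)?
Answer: √(-21465 + 390*√26) ≈ 139.56*I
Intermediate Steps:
Q(f, M) = √(M² + f²)
v = 390*√26 (v = (√((-5)² + (-1)²)*15)*26 = (√(25 + 1)*15)*26 = (√26*15)*26 = (15*√26)*26 = 390*√26 ≈ 1988.6)
√(-21465 + v) = √(-21465 + 390*√26)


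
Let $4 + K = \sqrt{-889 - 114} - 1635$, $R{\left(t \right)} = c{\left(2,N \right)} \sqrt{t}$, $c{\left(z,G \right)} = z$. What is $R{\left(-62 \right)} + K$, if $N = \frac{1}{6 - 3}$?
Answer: $-1639 + i \sqrt{1003} + 2 i \sqrt{62} \approx -1639.0 + 47.418 i$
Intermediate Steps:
$N = \frac{1}{3} \approx 0.33333$
$R{\left(t \right)} = 2 \sqrt{t}$
$K = -1639 + i \sqrt{1003}$ ($K = -4 + \left(\sqrt{-889 - 114} - 1635\right) = -4 - \left(1635 - \sqrt{-1003}\right) = -4 - \left(1635 - i \sqrt{1003}\right) = -1639 + i \sqrt{1003} \approx -1639.0 + 31.67 i$)
$R{\left(-62 \right)} + K = 2 \sqrt{-62} - \left(1639 - i \sqrt{1003}\right) = 2 i \sqrt{62} - \left(1639 - i \sqrt{1003}\right) = -1639 + i \sqrt{1003} + 2 i \sqrt{62}$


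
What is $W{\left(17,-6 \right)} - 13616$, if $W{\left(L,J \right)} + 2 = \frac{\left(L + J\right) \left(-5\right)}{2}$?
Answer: $- \frac{27291}{2} \approx -13646.0$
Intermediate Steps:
$W{\left(L,J \right)} = -2 - \frac{5 J}{2} - \frac{5 L}{2}$ ($W{\left(L,J \right)} = -2 + \frac{\left(L + J\right) \left(-5\right)}{2} = -2 + \left(J + L\right) \left(-5\right) \frac{1}{2} = -2 + \left(- 5 J - 5 L\right) \frac{1}{2} = -2 - \left(\frac{5 J}{2} + \frac{5 L}{2}\right) = -2 - \frac{5 J}{2} - \frac{5 L}{2}$)
$W{\left(17,-6 \right)} - 13616 = \left(-2 - -15 - \frac{85}{2}\right) - 13616 = \left(-2 + 15 - \frac{85}{2}\right) - 13616 = - \frac{59}{2} - 13616 = - \frac{27291}{2}$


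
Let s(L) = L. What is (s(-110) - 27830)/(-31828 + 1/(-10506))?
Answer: 293537640/334384969 ≈ 0.87784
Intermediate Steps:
(s(-110) - 27830)/(-31828 + 1/(-10506)) = (-110 - 27830)/(-31828 + 1/(-10506)) = -27940/(-31828 - 1/10506) = -27940/(-334384969/10506) = -27940*(-10506/334384969) = 293537640/334384969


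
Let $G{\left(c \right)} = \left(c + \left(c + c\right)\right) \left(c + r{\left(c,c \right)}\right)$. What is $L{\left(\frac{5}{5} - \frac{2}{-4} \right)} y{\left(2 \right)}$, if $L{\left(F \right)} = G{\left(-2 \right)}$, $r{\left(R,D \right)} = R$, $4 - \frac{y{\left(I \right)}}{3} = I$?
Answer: $144$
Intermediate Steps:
$y{\left(I \right)} = 12 - 3 I$
$G{\left(c \right)} = 6 c^{2}$ ($G{\left(c \right)} = \left(c + \left(c + c\right)\right) \left(c + c\right) = \left(c + 2 c\right) 2 c = 3 c 2 c = 6 c^{2}$)
$L{\left(F \right)} = 24$ ($L{\left(F \right)} = 6 \left(-2\right)^{2} = 6 \cdot 4 = 24$)
$L{\left(\frac{5}{5} - \frac{2}{-4} \right)} y{\left(2 \right)} = 24 \left(12 - 6\right) = 24 \cdot 6 = 144$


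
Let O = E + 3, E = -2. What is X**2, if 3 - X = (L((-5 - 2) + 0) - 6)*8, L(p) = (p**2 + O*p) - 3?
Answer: 68121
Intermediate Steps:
O = 1 (O = -2 + 3 = 1)
L(p) = -3 + p + p**2 (L(p) = (p**2 + 1*p) - 3 = (p**2 + p) - 3 = (p + p**2) - 3 = -3 + p + p**2)
X = -261 (X = 3 - ((-3 + ((-5 - 2) + 0) + ((-5 - 2) + 0)**2) - 6)*8 = 3 - ((-3 + (-7 + 0) + (-7 + 0)**2) - 6)*8 = 3 - ((-3 - 7 + (-7)**2) - 6)*8 = 3 - ((-3 - 7 + 49) - 6)*8 = 3 - (39 - 6)*8 = 3 - 33*8 = 3 - 1*264 = 3 - 264 = -261)
X**2 = (-261)**2 = 68121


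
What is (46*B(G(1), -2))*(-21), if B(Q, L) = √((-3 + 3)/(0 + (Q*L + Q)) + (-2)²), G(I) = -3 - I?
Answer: -1932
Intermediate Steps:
B(Q, L) = 2 (B(Q, L) = √(0/(0 + (L*Q + Q)) + 4) = √(0/(0 + (Q + L*Q)) + 4) = √(0/(Q + L*Q) + 4) = √(0 + 4) = √4 = 2)
(46*B(G(1), -2))*(-21) = (46*2)*(-21) = 92*(-21) = -1932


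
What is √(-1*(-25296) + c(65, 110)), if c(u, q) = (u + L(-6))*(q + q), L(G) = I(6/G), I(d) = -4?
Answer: 2*√9679 ≈ 196.76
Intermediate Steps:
L(G) = -4
c(u, q) = 2*q*(-4 + u) (c(u, q) = (u - 4)*(q + q) = (-4 + u)*(2*q) = 2*q*(-4 + u))
√(-1*(-25296) + c(65, 110)) = √(-1*(-25296) + 2*110*(-4 + 65)) = √(25296 + 2*110*61) = √(25296 + 13420) = √38716 = 2*√9679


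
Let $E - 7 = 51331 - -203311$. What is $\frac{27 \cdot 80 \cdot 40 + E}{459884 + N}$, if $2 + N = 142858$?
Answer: $\frac{341049}{602740} \approx 0.56583$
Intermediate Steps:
$N = 142856$ ($N = -2 + 142858 = 142856$)
$E = 254649$ ($E = 7 + \left(51331 - -203311\right) = 7 + \left(51331 + 203311\right) = 7 + 254642 = 254649$)
$\frac{27 \cdot 80 \cdot 40 + E}{459884 + N} = \frac{27 \cdot 80 \cdot 40 + 254649}{459884 + 142856} = \frac{2160 \cdot 40 + 254649}{602740} = \left(86400 + 254649\right) \frac{1}{602740} = 341049 \cdot \frac{1}{602740} = \frac{341049}{602740}$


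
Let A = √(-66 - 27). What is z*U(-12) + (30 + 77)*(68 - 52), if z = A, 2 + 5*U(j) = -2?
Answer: 1712 - 4*I*√93/5 ≈ 1712.0 - 7.7149*I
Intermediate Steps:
U(j) = -⅘ (U(j) = -⅖ + (⅕)*(-2) = -⅖ - ⅖ = -⅘)
A = I*√93 (A = √(-93) = I*√93 ≈ 9.6436*I)
z = I*√93 ≈ 9.6436*I
z*U(-12) + (30 + 77)*(68 - 52) = (I*√93)*(-⅘) + (30 + 77)*(68 - 52) = -4*I*√93/5 + 107*16 = -4*I*√93/5 + 1712 = 1712 - 4*I*√93/5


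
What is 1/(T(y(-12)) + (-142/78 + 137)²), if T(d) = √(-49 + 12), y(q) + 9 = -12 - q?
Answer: 42274649664/772505632189573 - 2313441*I*√37/772505632189573 ≈ 5.4724e-5 - 1.8216e-8*I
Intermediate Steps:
y(q) = -21 - q (y(q) = -9 + (-12 - q) = -21 - q)
T(d) = I*√37 (T(d) = √(-37) = I*√37)
1/(T(y(-12)) + (-142/78 + 137)²) = 1/(I*√37 + (-142/78 + 137)²) = 1/(I*√37 + (-142*1/78 + 137)²) = 1/(I*√37 + (-71/39 + 137)²) = 1/(I*√37 + (5272/39)²) = 1/(I*√37 + 27793984/1521) = 1/(27793984/1521 + I*√37)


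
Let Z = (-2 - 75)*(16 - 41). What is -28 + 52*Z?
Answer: 100072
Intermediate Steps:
Z = 1925 (Z = -77*(-25) = 1925)
-28 + 52*Z = -28 + 52*1925 = -28 + 100100 = 100072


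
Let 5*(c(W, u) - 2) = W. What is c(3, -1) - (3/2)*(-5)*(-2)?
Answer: -62/5 ≈ -12.400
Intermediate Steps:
c(W, u) = 2 + W/5
c(3, -1) - (3/2)*(-5)*(-2) = (2 + (⅕)*3) - (3/2)*(-5)*(-2) = (2 + ⅗) - (3*(½))*(-5)*(-2) = 13/5 - (3/2)*(-5)*(-2) = 13/5 - (-15)*(-2)/2 = 13/5 - 1*15 = 13/5 - 15 = -62/5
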